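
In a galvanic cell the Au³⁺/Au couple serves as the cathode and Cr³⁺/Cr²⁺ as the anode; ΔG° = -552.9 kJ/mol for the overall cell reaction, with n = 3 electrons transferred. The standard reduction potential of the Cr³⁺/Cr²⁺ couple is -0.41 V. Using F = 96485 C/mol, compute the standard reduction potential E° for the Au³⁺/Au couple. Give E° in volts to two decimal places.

+1.50 V

E°cell = −ΔG°/(nF) = −(-552.9×10³)/((3)(96485)) = +1.910 V.
Since Au³⁺/Au is the cathode and Cr³⁺/Cr²⁺ the anode, E°cell = E°(Au³⁺/Au) − E°(Cr³⁺/Cr²⁺).
So E°(Au³⁺/Au) = E°cell + E°(Cr³⁺/Cr²⁺) = +1.910 + (-0.41) = +1.50 V.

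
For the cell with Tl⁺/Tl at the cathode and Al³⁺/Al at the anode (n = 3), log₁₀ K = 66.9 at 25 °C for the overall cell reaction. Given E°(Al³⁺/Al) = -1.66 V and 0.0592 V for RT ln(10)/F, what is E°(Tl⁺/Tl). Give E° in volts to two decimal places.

E°cell = (0.0592/n)·log K = (0.0592/3)(66.9) = +1.320 V.
Since Tl⁺/Tl is the cathode and Al³⁺/Al the anode, E°cell = E°(Tl⁺/Tl) − E°(Al³⁺/Al).
So E°(Tl⁺/Tl) = E°cell + E°(Al³⁺/Al) = +1.320 + (-1.66) = -0.34 V.

-0.34 V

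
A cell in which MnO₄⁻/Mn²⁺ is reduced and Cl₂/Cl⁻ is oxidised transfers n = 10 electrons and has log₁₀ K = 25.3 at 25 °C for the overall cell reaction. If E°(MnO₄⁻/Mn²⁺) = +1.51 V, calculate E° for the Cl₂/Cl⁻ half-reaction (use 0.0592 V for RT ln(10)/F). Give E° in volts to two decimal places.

+1.36 V

E°cell = (0.0592/n)·log K = (0.0592/10)(25.3) = +0.150 V.
Since MnO₄⁻/Mn²⁺ is the cathode and Cl₂/Cl⁻ the anode, E°cell = E°(MnO₄⁻/Mn²⁺) − E°(Cl₂/Cl⁻).
So E°(Cl₂/Cl⁻) = E°(MnO₄⁻/Mn²⁺) − E°cell = (+1.51) − (+0.150) = +1.36 V.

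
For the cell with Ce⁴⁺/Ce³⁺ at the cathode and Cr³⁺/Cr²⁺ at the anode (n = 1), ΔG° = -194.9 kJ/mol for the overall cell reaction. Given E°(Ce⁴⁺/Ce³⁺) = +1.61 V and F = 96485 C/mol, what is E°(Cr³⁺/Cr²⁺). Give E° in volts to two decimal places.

E°cell = −ΔG°/(nF) = −(-194.9×10³)/((1)(96485)) = +2.020 V.
Since Ce⁴⁺/Ce³⁺ is the cathode and Cr³⁺/Cr²⁺ the anode, E°cell = E°(Ce⁴⁺/Ce³⁺) − E°(Cr³⁺/Cr²⁺).
So E°(Cr³⁺/Cr²⁺) = E°(Ce⁴⁺/Ce³⁺) − E°cell = (+1.61) − (+2.020) = -0.41 V.

-0.41 V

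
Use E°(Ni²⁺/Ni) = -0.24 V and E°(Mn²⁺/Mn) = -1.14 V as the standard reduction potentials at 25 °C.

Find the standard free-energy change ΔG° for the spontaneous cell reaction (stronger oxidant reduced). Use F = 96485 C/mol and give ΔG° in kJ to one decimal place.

Ni²⁺/Ni (E° = -0.24 V) is the cathode; Mn²⁺/Mn (E° = -1.14 V) is the anode, so E°cell = +0.90 V.
Balancing electrons gives n = 2 (lcm of 2 and 2).
ΔG° = −nFE° = −(2)(96485)(+0.90) = -173,673 J = -173.7 kJ.

-173.7 kJ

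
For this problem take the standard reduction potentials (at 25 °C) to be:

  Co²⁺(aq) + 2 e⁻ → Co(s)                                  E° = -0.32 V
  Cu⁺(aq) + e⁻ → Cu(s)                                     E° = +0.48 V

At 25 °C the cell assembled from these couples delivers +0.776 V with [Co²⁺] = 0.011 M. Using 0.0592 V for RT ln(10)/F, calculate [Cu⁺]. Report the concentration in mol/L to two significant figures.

0.041 M

Cu⁺/Cu is the cathode, Co²⁺/Co the anode: E°cell = +0.80 V, n = 2.
Overall reaction: 2 Cu⁺(aq) + Co(s) → 2 Cu(s) + Co²⁺(aq); Q = [Co²⁺]^1/[Cu⁺]^2.
From E = E° − (0.0592/n) log Q: log Q = (E° − E)·n/0.0592 = (+0.80 − (+0.776))·2/0.0592 = 0.8108.
So 2·log[Cu⁺] = 1·log(0.011) − log Q = -1.9586 − (0.8108) = -2.7694; log[Cu⁺] = -2.7694 / 2 = -1.3847; [Cu⁺] = 10^(-1.3847) ≈ 0.041 M.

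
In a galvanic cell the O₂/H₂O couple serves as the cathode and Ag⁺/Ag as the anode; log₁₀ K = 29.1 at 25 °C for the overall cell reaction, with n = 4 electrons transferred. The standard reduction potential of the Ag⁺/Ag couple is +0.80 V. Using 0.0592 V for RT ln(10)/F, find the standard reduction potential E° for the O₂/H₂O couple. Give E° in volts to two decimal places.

+1.23 V

E°cell = (0.0592/n)·log K = (0.0592/4)(29.1) = +0.431 V.
Since O₂/H₂O is the cathode and Ag⁺/Ag the anode, E°cell = E°(O₂/H₂O) − E°(Ag⁺/Ag).
So E°(O₂/H₂O) = E°cell + E°(Ag⁺/Ag) = +0.431 + (+0.80) = +1.23 V.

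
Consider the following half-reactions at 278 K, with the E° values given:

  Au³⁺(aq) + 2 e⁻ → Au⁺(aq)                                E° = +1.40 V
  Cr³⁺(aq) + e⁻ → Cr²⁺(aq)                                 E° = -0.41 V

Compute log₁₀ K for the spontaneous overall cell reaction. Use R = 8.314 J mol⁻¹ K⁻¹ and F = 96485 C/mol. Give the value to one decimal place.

65.6

Cathode: Au³⁺/Au⁺; anode: Cr³⁺/Cr²⁺. E°cell = (+1.40) − (-0.41) = +1.81 V, with n = 2.
ΔG° = −nFE° = −RT ln K, so ln K = nFE°/(RT) = (2)(96485)(+1.81) / ((8.314)(278)) = 151.117.
log₁₀ K = 151.117 / ln 10 = 65.6.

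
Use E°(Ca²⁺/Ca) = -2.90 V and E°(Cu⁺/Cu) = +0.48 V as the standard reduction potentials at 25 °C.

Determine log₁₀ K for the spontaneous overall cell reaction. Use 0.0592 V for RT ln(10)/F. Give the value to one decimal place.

114.2

Cathode: Cu⁺/Cu; anode: Ca²⁺/Ca. E°cell = +3.38 V, n = 2.
log K = nE°cell / 0.0592 = (2)(+3.38) / 0.0592 = 114.2.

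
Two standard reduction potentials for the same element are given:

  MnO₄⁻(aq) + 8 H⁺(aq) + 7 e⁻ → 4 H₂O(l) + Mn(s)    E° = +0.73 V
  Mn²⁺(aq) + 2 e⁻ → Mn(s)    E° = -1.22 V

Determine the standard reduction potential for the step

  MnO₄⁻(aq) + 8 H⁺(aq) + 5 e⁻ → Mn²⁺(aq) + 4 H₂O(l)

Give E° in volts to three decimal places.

+1.510 V

Sequential free energies add, so n₃E°₃ = n₁E°₁ + n₂E°₂.
With n₃ = 7, and the known step contributing 2×(-1.22) V, the unknown satisfies 5·E° = 7×(+0.73) − 2×(-1.22) = +7.550.
E° = +7.550 / 5 = +1.510 V.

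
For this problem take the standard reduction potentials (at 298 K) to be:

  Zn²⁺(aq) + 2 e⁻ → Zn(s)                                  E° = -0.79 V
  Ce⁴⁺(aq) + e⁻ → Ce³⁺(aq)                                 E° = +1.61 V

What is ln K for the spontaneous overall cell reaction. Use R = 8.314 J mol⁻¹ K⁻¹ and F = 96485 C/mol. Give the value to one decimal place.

186.9

Cathode: Ce⁴⁺/Ce³⁺; anode: Zn²⁺/Zn. E°cell = (+1.61) − (-0.79) = +2.40 V, with n = 2.
ΔG° = −nFE° = −RT ln K, so ln K = nFE°/(RT) = (2)(96485)(+2.40) / ((8.314)(298)) = 186.928.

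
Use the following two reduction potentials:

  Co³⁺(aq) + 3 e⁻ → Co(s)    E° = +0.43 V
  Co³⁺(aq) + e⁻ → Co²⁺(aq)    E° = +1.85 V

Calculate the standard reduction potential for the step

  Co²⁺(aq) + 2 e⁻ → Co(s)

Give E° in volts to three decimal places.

Sequential free energies add, so n₃E°₃ = n₁E°₁ + n₂E°₂.
With n₃ = 3, and the known step contributing 1×(+1.85) V, the unknown satisfies 2·E° = 3×(+0.43) − 1×(+1.85) = -0.560.
E° = -0.560 / 2 = -0.280 V.

-0.280 V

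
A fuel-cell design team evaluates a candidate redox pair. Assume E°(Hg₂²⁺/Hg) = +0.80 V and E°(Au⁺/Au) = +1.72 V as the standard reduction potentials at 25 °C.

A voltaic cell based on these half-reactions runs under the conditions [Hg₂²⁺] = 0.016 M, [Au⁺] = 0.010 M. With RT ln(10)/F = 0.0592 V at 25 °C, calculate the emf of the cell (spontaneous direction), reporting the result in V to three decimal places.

+0.855 V

Au⁺/Au is the cathode (higher E°), Hg₂²⁺/Hg the anode: E°cell = +1.72 − (+0.80) = +0.92 V, n = 2.
Overall: 2 Au⁺(aq) + 2 Hg(l) → 2 Au(s) + Hg₂²⁺(aq)
Q = [Hg₂²⁺] / ([Au⁺]^2); log Q = 2.204.
E = E° − (0.0592/n) log Q = +0.92 − (0.0592/2)(2.204) = +0.855 V.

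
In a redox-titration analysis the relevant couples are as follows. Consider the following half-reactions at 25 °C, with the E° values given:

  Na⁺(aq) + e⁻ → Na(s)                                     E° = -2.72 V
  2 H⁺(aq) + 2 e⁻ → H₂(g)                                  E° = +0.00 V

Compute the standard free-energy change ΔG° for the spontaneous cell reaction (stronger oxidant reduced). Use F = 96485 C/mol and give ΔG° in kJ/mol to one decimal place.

H⁺/H₂ (E° = +0.00 V) is the cathode; Na⁺/Na (E° = -2.72 V) is the anode, so E°cell = +2.72 V.
Balancing electrons gives n = 2 (lcm of 2 and 1).
ΔG° = −nFE° = −(2)(96485)(+2.72) = -524,878 J = -524.9 kJ/mol.

-524.9 kJ/mol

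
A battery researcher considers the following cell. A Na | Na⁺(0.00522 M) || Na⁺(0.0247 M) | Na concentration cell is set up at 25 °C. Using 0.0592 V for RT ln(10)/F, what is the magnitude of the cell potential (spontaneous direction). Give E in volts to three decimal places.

+0.040 V

For a concentration cell E°cell = 0. The 0.0247 M side is the cathode (reduction is favoured where [Na⁺] is higher).
With n = 1, E = −(0.0592/1) log([Na⁺]ₐₙ/[Na⁺]꜀ₐₜ) = −(0.0592/1) log(0.00522/0.0247) = −(0.0592/1)(-0.675) = +0.040 V.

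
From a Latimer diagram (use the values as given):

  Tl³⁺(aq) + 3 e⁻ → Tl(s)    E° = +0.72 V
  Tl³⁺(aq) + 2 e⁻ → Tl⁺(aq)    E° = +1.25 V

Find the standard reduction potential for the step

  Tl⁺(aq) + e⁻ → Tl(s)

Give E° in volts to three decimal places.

Sequential free energies add, so n₃E°₃ = n₁E°₁ + n₂E°₂.
With n₃ = 3, and the known step contributing 2×(+1.25) V, the unknown satisfies 1·E° = 3×(+0.72) − 2×(+1.25) = -0.340.
E° = -0.340 / 1 = -0.340 V.

-0.340 V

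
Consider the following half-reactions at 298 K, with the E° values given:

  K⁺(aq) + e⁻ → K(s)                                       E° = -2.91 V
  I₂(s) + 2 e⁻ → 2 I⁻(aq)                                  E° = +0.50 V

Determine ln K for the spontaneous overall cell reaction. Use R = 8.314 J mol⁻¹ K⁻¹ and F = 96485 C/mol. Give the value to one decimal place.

265.6

Cathode: I₂/I⁻; anode: K⁺/K. E°cell = (+0.50) − (-2.91) = +3.41 V, with n = 2.
ΔG° = −nFE° = −RT ln K, so ln K = nFE°/(RT) = (2)(96485)(+3.41) / ((8.314)(298)) = 265.594.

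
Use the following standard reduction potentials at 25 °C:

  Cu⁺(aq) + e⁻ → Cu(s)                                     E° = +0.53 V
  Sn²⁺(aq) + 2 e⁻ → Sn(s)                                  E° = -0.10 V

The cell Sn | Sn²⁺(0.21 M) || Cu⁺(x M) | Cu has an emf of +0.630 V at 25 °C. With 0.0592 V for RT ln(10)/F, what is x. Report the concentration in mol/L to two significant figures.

Cu⁺/Cu is the cathode, Sn²⁺/Sn the anode: E°cell = +0.63 V, n = 2.
Overall reaction: 2 Cu⁺(aq) + Sn(s) → 2 Cu(s) + Sn²⁺(aq); Q = [Sn²⁺]^1/[Cu⁺]^2.
From E = E° − (0.0592/n) log Q: log Q = (E° − E)·n/0.0592 = (+0.63 − (+0.630))·2/0.0592 = 0.0000.
So 2·log[Cu⁺] = 1·log(0.21) − log Q = -0.6778 − (0.0000) = -0.6778; log[Cu⁺] = -0.6778 / 2 = -0.3389; [Cu⁺] = 10^(-0.3389) ≈ 0.46 M.

0.46 M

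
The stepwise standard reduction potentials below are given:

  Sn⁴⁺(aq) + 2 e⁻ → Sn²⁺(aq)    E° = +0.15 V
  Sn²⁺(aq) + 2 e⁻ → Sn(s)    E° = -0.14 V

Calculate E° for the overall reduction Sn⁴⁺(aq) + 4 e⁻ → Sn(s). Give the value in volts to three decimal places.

+0.005 V

Adding the free-energy changes (−nFE°) of the two steps gives −n₃FE°₃ = −n₁FE°₁ − n₂FE°₂.
E°₃ = (2×+0.15 + 2×-0.14) / 4 = (+0.020) / 4 = +0.005 V.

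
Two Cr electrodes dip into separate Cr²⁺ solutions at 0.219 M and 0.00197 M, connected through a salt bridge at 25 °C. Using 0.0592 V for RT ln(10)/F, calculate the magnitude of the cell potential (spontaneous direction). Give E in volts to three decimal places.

+0.061 V

For a concentration cell E°cell = 0. The 0.219 M side is the cathode (reduction is favoured where [Cr²⁺] is higher).
With n = 2, E = −(0.0592/2) log([Cr²⁺]ₐₙ/[Cr²⁺]꜀ₐₜ) = −(0.0592/2) log(0.00197/0.219) = −(0.0592/2)(-2.046) = +0.061 V.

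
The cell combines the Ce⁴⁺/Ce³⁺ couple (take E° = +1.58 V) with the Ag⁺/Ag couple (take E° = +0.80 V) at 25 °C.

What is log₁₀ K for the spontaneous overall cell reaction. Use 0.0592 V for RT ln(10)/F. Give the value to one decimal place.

13.2

Cathode: Ce⁴⁺/Ce³⁺; anode: Ag⁺/Ag. E°cell = +0.78 V, n = 1.
log K = nE°cell / 0.0592 = (1)(+0.78) / 0.0592 = 13.2.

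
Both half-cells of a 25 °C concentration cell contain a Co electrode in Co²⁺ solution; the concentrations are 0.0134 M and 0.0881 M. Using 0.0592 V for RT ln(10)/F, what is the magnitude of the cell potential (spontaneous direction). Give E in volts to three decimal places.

For a concentration cell E°cell = 0. The 0.0881 M side is the cathode (reduction is favoured where [Co²⁺] is higher).
With n = 2, E = −(0.0592/2) log([Co²⁺]ₐₙ/[Co²⁺]꜀ₐₜ) = −(0.0592/2) log(0.0134/0.0881) = −(0.0592/2)(-0.818) = +0.024 V.

+0.024 V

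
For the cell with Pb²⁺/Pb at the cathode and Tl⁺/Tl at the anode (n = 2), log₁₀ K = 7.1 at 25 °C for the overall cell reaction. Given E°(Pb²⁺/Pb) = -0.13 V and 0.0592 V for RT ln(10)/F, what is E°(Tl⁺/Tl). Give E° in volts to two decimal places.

E°cell = (0.0592/n)·log K = (0.0592/2)(7.1) = +0.210 V.
Since Pb²⁺/Pb is the cathode and Tl⁺/Tl the anode, E°cell = E°(Pb²⁺/Pb) − E°(Tl⁺/Tl).
So E°(Tl⁺/Tl) = E°(Pb²⁺/Pb) − E°cell = (-0.13) − (+0.210) = -0.34 V.

-0.34 V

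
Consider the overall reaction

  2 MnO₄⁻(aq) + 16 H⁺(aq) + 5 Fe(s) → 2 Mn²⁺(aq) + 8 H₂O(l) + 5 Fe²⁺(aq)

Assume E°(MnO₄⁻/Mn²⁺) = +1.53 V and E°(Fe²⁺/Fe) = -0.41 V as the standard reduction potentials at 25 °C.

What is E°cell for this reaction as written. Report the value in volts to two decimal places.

+1.94 V

The MnO₄⁻/Mn²⁺ couple has the higher reduction potential, so it is the cathode; Fe²⁺/Fe is oxidised at the anode.
E°cell = E°(cathode) − E°(anode) = (+1.53) − (-0.41) = +1.94 V.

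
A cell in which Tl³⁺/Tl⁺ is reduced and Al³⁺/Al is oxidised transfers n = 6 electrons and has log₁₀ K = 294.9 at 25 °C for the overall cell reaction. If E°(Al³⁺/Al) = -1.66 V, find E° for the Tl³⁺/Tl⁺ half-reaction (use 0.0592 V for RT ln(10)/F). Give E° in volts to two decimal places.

E°cell = (0.0592/n)·log K = (0.0592/6)(294.9) = +2.910 V.
Since Tl³⁺/Tl⁺ is the cathode and Al³⁺/Al the anode, E°cell = E°(Tl³⁺/Tl⁺) − E°(Al³⁺/Al).
So E°(Tl³⁺/Tl⁺) = E°cell + E°(Al³⁺/Al) = +2.910 + (-1.66) = +1.25 V.

+1.25 V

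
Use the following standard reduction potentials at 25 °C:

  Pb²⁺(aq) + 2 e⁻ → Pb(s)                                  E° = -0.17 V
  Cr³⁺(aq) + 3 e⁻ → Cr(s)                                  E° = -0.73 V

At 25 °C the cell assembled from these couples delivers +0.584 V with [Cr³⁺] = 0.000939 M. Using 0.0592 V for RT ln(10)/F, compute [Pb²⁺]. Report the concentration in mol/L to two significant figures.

0.062 M

Pb²⁺/Pb is the cathode, Cr³⁺/Cr the anode: E°cell = +0.56 V, n = 6.
Overall reaction: 3 Pb²⁺(aq) + 2 Cr(s) → 3 Pb(s) + 2 Cr³⁺(aq); Q = [Cr³⁺]^2/[Pb²⁺]^3.
From E = E° − (0.0592/n) log Q: log Q = (E° − E)·n/0.0592 = (+0.56 − (+0.584))·6/0.0592 = -2.4324.
So 3·log[Pb²⁺] = 2·log(0.000939) − log Q = -6.0547 − (-2.4324) = -3.6223; log[Pb²⁺] = -3.6223 / 3 = -1.2074; [Pb²⁺] = 10^(-1.2074) ≈ 0.062 M.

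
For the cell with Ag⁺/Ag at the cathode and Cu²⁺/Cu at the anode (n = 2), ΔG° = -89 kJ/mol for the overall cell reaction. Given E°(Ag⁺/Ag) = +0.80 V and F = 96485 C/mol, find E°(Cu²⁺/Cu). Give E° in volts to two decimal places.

+0.34 V

E°cell = −ΔG°/(nF) = −(-89×10³)/((2)(96485)) = +0.461 V.
Since Ag⁺/Ag is the cathode and Cu²⁺/Cu the anode, E°cell = E°(Ag⁺/Ag) − E°(Cu²⁺/Cu).
So E°(Cu²⁺/Cu) = E°(Ag⁺/Ag) − E°cell = (+0.80) − (+0.461) = +0.34 V.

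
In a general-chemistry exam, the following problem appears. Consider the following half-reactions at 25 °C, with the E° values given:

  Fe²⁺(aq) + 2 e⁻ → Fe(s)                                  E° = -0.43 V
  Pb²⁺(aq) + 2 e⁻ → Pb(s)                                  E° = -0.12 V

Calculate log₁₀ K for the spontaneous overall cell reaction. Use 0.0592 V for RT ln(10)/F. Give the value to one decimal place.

Cathode: Pb²⁺/Pb; anode: Fe²⁺/Fe. E°cell = +0.31 V, n = 2.
log K = nE°cell / 0.0592 = (2)(+0.31) / 0.0592 = 10.5.

10.5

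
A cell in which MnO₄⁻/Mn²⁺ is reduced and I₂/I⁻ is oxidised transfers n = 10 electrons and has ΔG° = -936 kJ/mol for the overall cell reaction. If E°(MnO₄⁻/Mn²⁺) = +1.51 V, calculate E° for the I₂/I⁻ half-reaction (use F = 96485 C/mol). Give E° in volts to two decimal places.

+0.54 V

E°cell = −ΔG°/(nF) = −(-936×10³)/((10)(96485)) = +0.970 V.
Since MnO₄⁻/Mn²⁺ is the cathode and I₂/I⁻ the anode, E°cell = E°(MnO₄⁻/Mn²⁺) − E°(I₂/I⁻).
So E°(I₂/I⁻) = E°(MnO₄⁻/Mn²⁺) − E°cell = (+1.51) − (+0.970) = +0.54 V.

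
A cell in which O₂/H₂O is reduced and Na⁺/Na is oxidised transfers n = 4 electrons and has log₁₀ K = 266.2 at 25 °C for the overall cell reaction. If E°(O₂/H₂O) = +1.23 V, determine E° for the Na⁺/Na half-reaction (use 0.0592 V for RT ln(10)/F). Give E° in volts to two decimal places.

-2.71 V

E°cell = (0.0592/n)·log K = (0.0592/4)(266.2) = +3.940 V.
Since O₂/H₂O is the cathode and Na⁺/Na the anode, E°cell = E°(O₂/H₂O) − E°(Na⁺/Na).
So E°(Na⁺/Na) = E°(O₂/H₂O) − E°cell = (+1.23) − (+3.940) = -2.71 V.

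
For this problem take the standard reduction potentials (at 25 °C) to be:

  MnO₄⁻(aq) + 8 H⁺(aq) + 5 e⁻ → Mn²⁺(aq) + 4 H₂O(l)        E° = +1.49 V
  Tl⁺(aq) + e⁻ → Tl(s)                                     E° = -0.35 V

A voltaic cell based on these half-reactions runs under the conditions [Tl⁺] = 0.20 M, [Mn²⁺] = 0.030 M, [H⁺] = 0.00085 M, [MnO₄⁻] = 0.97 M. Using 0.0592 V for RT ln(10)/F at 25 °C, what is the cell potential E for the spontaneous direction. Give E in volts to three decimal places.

+1.608 V

MnO₄⁻/Mn²⁺ is the cathode (higher E°), Tl⁺/Tl the anode: E°cell = +1.49 − (-0.35) = +1.84 V, n = 5.
Overall: MnO₄⁻(aq) + 8 H⁺(aq) + 5 Tl(s) → Mn²⁺(aq) + 4 H₂O(l) + 5 Tl⁺(aq)
Q = [Mn²⁺]·[Tl⁺]^5 / ([MnO₄⁻]·[H⁺]^8); log Q = 19.560.
E = E° − (0.0592/n) log Q = +1.84 − (0.0592/5)(19.560) = +1.608 V.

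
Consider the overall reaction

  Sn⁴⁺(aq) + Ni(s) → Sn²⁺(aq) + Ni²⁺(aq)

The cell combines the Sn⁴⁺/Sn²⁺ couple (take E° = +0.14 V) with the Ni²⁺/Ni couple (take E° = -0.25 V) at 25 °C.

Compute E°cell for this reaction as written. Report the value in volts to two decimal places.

The Sn⁴⁺/Sn²⁺ couple has the higher reduction potential, so it is the cathode; Ni²⁺/Ni is oxidised at the anode.
E°cell = E°(cathode) − E°(anode) = (+0.14) − (-0.25) = +0.39 V.

+0.39 V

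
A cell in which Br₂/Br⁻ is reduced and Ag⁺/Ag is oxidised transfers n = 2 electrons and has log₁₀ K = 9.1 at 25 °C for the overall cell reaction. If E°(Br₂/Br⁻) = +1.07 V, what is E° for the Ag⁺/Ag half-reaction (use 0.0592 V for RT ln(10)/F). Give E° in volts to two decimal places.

E°cell = (0.0592/n)·log K = (0.0592/2)(9.1) = +0.269 V.
Since Br₂/Br⁻ is the cathode and Ag⁺/Ag the anode, E°cell = E°(Br₂/Br⁻) − E°(Ag⁺/Ag).
So E°(Ag⁺/Ag) = E°(Br₂/Br⁻) − E°cell = (+1.07) − (+0.269) = +0.80 V.

+0.80 V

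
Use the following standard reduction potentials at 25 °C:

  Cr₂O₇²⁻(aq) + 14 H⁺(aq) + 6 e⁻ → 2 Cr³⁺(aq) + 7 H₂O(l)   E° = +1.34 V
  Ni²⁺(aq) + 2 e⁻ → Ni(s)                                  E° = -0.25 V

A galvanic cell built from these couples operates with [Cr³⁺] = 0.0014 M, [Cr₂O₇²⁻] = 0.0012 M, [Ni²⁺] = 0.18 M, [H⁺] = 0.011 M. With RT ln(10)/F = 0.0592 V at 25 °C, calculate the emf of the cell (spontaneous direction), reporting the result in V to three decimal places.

+1.369 V

Cr₂O₇²⁻/Cr³⁺ is the cathode (higher E°), Ni²⁺/Ni the anode: E°cell = +1.34 − (-0.25) = +1.59 V, n = 6.
Overall: Cr₂O₇²⁻(aq) + 14 H⁺(aq) + 3 Ni(s) → 2 Cr³⁺(aq) + 7 H₂O(l) + 3 Ni²⁺(aq)
Q = [Cr³⁺]^2·[Ni²⁺]^3 / ([Cr₂O₇²⁻]·[H⁺]^14); log Q = 22.399.
E = E° − (0.0592/n) log Q = +1.59 − (0.0592/6)(22.399) = +1.369 V.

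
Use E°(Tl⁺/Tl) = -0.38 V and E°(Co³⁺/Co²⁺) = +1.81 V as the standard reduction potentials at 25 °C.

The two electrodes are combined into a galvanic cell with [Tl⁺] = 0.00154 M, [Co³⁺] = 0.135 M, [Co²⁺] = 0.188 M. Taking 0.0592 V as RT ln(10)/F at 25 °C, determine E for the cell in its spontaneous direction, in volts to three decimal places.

+2.348 V

Co³⁺/Co²⁺ is the cathode (higher E°), Tl⁺/Tl the anode: E°cell = +1.81 − (-0.38) = +2.19 V, n = 1.
Overall: Co³⁺(aq) + Tl(s) → Co²⁺(aq) + Tl⁺(aq)
Q = [Co²⁺]·[Tl⁺] / ([Co³⁺]); log Q = -2.669.
E = E° − (0.0592/n) log Q = +2.19 − (0.0592/1)(-2.669) = +2.348 V.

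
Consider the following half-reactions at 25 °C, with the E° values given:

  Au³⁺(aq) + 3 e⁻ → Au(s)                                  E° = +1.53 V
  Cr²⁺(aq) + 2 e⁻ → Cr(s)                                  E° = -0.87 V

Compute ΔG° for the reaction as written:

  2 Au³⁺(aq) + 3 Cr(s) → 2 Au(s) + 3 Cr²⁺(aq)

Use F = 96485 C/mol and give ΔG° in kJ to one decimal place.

As written, Au³⁺/Au is reduced (cathode) and Cr²⁺/Cr is oxidised (anode), so E°cell = (+1.53) − (-0.87) = +2.40 V.
Balancing electrons gives n = 6.
ΔG° = −nFE° = −(6)(96485)(+2.40) = -1,389,384 J = -1389.4 kJ.

-1389.4 kJ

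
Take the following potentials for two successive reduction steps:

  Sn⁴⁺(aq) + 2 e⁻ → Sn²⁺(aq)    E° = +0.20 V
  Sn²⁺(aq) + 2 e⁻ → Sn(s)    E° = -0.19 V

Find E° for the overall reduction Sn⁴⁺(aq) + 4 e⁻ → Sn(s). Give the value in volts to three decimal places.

+0.005 V

Standard free energies of sequential steps add: ΔG°₃ = ΔG°₁ + ΔG°₂, so n₃E°₃ = n₁E°₁ + n₂E°₂.
E°₃ = (2×+0.20 + 2×-0.19) / 4 = (+0.020) / 4 = +0.005 V.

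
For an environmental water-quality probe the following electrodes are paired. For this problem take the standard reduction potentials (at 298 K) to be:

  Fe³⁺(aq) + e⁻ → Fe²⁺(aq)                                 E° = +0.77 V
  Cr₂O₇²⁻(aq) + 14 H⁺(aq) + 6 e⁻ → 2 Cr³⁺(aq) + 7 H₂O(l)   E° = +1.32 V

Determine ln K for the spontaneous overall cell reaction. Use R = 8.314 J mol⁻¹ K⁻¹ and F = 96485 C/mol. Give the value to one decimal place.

Cathode: Cr₂O₇²⁻/Cr³⁺; anode: Fe³⁺/Fe²⁺. E°cell = (+1.32) − (+0.77) = +0.55 V, with n = 6.
ΔG° = −nFE° = −RT ln K, so ln K = nFE°/(RT) = (6)(96485)(+0.55) / ((8.314)(298)) = 128.513.

128.5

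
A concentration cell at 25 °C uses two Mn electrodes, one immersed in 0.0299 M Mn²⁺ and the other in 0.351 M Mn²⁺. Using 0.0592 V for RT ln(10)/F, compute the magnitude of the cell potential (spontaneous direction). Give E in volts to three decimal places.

For a concentration cell E°cell = 0. The 0.351 M side is the cathode (reduction is favoured where [Mn²⁺] is higher).
With n = 2, E = −(0.0592/2) log([Mn²⁺]ₐₙ/[Mn²⁺]꜀ₐₜ) = −(0.0592/2) log(0.0299/0.351) = −(0.0592/2)(-1.070) = +0.032 V.

+0.032 V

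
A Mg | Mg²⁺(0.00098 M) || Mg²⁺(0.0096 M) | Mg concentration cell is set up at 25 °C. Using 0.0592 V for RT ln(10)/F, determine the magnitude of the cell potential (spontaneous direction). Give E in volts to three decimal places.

For a concentration cell E°cell = 0. The 0.0096 M side is the cathode (reduction is favoured where [Mg²⁺] is higher).
With n = 2, E = −(0.0592/2) log([Mg²⁺]ₐₙ/[Mg²⁺]꜀ₐₜ) = −(0.0592/2) log(0.00098/0.0096) = −(0.0592/2)(-0.991) = +0.029 V.

+0.029 V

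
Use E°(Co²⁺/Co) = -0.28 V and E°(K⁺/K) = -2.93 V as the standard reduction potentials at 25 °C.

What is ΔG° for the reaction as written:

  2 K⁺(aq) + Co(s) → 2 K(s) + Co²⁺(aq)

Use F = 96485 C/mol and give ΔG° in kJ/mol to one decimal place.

+511.4 kJ/mol

As written, K⁺/K is reduced (cathode) and Co²⁺/Co is oxidised (anode), so E°cell = (-2.93) − (-0.28) = -2.65 V.
Balancing electrons gives n = 2.
ΔG° = −nFE° = −(2)(96485)(-2.65) = 511,370 J = +511.4 kJ/mol.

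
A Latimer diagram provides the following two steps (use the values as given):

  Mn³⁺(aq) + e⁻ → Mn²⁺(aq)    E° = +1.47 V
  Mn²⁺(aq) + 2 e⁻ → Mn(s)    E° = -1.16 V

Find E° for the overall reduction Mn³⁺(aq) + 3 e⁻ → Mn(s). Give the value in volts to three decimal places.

-0.283 V

Standard free energies of sequential steps add: ΔG°₃ = ΔG°₁ + ΔG°₂, so n₃E°₃ = n₁E°₁ + n₂E°₂.
E°₃ = (1×+1.47 + 2×-1.16) / 3 = (-0.850) / 3 = -0.283 V.
E° values themselves are not directly additive — weighting by electron count is essential.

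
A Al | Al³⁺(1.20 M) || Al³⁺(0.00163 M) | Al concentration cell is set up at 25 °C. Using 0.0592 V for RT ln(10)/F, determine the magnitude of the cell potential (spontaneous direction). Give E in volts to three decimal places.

For a concentration cell E°cell = 0. The 1.20 M side is the cathode (reduction is favoured where [Al³⁺] is higher).
With n = 3, E = −(0.0592/3) log([Al³⁺]ₐₙ/[Al³⁺]꜀ₐₜ) = −(0.0592/3) log(0.00163/1.2) = −(0.0592/3)(-2.867) = +0.057 V.

+0.057 V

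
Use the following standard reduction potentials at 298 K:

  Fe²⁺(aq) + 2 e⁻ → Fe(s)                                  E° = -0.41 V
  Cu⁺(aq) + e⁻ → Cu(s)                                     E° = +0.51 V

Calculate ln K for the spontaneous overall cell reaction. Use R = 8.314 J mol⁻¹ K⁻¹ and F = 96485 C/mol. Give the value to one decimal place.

71.7

Cathode: Cu⁺/Cu; anode: Fe²⁺/Fe. E°cell = (+0.51) − (-0.41) = +0.92 V, with n = 2.
ΔG° = −nFE° = −RT ln K, so ln K = nFE°/(RT) = (2)(96485)(+0.92) / ((8.314)(298)) = 71.656.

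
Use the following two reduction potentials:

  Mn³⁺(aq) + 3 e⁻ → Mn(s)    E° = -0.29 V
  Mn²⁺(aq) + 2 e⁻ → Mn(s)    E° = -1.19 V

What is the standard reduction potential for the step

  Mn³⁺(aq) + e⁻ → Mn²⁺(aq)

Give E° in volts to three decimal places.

+1.510 V

Sequential free energies add, so n₃E°₃ = n₁E°₁ + n₂E°₂.
With n₃ = 3, and the known step contributing 2×(-1.19) V, the unknown satisfies 1·E° = 3×(-0.29) − 2×(-1.19) = +1.510.
E° = +1.510 / 1 = +1.510 V.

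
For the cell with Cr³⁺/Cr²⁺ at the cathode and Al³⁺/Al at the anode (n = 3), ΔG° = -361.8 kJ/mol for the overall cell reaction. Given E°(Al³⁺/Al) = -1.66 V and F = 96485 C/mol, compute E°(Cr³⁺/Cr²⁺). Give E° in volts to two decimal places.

-0.41 V

E°cell = −ΔG°/(nF) = −(-361.8×10³)/((3)(96485)) = +1.250 V.
Since Cr³⁺/Cr²⁺ is the cathode and Al³⁺/Al the anode, E°cell = E°(Cr³⁺/Cr²⁺) − E°(Al³⁺/Al).
So E°(Cr³⁺/Cr²⁺) = E°cell + E°(Al³⁺/Al) = +1.250 + (-1.66) = -0.41 V.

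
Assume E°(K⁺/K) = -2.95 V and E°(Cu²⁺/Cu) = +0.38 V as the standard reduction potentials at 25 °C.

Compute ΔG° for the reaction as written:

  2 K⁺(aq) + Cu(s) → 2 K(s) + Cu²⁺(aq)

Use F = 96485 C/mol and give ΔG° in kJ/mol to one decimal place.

As written, K⁺/K is reduced (cathode) and Cu²⁺/Cu is oxidised (anode), so E°cell = (-2.95) − (+0.38) = -3.33 V.
Balancing electrons gives n = 2.
ΔG° = −nFE° = −(2)(96485)(-3.33) = 642,590 J = +642.6 kJ/mol.

+642.6 kJ/mol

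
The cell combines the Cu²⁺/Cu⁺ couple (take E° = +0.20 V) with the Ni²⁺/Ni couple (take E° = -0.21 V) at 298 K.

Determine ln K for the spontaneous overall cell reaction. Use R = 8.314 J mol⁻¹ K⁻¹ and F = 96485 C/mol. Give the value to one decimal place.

31.9

Cathode: Cu²⁺/Cu⁺; anode: Ni²⁺/Ni. E°cell = (+0.20) − (-0.21) = +0.41 V, with n = 2.
ΔG° = −nFE° = −RT ln K, so ln K = nFE°/(RT) = (2)(96485)(+0.41) / ((8.314)(298)) = 31.934.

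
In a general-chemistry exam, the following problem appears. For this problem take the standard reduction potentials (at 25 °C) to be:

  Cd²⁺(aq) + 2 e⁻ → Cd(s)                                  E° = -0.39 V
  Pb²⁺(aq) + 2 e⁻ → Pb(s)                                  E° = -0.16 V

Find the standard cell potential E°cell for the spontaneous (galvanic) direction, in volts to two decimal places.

+0.23 V

The Pb²⁺/Pb couple has the higher reduction potential, so it is the cathode; Cd²⁺/Cd is oxidised at the anode.
E°cell = E°(cathode) − E°(anode) = (-0.16) − (-0.39) = +0.23 V.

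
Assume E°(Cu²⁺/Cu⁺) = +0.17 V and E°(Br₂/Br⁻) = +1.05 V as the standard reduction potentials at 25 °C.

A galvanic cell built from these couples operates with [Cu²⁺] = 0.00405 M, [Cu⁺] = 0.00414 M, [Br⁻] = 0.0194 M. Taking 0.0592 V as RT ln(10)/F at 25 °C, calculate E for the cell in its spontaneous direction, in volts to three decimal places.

Br₂/Br⁻ is the cathode (higher E°), Cu²⁺/Cu⁺ the anode: E°cell = +1.05 − (+0.17) = +0.88 V, n = 2.
Overall: Br₂(l) + 2 Cu⁺(aq) → 2 Br⁻(aq) + 2 Cu²⁺(aq)
Q = [Br⁻]^2·[Cu²⁺]^2 / ([Cu⁺]^2); log Q = -3.443.
E = E° − (0.0592/n) log Q = +0.88 − (0.0592/2)(-3.443) = +0.982 V.

+0.982 V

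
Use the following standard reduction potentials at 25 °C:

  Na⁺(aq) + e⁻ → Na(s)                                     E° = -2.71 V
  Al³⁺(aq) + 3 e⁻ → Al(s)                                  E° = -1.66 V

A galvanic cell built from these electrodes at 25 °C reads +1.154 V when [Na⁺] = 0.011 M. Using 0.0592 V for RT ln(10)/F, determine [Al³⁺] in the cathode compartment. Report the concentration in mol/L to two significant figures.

0.25 M

Al³⁺/Al is the cathode, Na⁺/Na the anode: E°cell = +1.05 V, n = 3.
Overall reaction: Al³⁺(aq) + 3 Na(s) → Al(s) + 3 Na⁺(aq); Q = [Na⁺]^3/[Al³⁺]^1.
From E = E° − (0.0592/n) log Q: log Q = (E° − E)·n/0.0592 = (+1.05 − (+1.154))·3/0.0592 = -5.2703.
So 1·log[Al³⁺] = 3·log(0.011) − log Q = -5.8758 − (-5.2703) = -0.6055; [Al³⁺] = 10^(-0.6055) ≈ 0.25 M.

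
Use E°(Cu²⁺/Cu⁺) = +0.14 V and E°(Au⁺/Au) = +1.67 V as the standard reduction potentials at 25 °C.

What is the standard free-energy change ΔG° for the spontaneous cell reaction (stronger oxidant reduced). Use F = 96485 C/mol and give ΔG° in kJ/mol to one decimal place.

-147.6 kJ/mol

Au⁺/Au (E° = +1.67 V) is the cathode; Cu²⁺/Cu⁺ (E° = +0.14 V) is the anode, so E°cell = +1.53 V.
Balancing electrons gives n = 1 (lcm of 1 and 1).
ΔG° = −nFE° = −(1)(96485)(+1.53) = -147,622 J = -147.6 kJ/mol.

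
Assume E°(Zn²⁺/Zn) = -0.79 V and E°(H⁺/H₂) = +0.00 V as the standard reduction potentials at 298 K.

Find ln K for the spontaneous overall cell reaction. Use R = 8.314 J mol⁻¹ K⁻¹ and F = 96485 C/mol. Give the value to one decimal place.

61.5

Cathode: H⁺/H₂; anode: Zn²⁺/Zn. E°cell = (+0.00) − (-0.79) = +0.79 V, with n = 2.
ΔG° = −nFE° = −RT ln K, so ln K = nFE°/(RT) = (2)(96485)(+0.79) / ((8.314)(298)) = 61.531.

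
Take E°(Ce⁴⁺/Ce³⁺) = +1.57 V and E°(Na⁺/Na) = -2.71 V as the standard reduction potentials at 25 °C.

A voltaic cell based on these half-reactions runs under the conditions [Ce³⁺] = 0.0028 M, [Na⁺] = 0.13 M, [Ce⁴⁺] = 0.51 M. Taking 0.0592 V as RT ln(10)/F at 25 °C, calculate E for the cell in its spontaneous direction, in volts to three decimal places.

Ce⁴⁺/Ce³⁺ is the cathode (higher E°), Na⁺/Na the anode: E°cell = +1.57 − (-2.71) = +4.28 V, n = 1.
Overall: Ce⁴⁺(aq) + Na(s) → Ce³⁺(aq) + Na⁺(aq)
Q = [Ce³⁺]·[Na⁺] / ([Ce⁴⁺]); log Q = -3.146.
E = E° − (0.0592/n) log Q = +4.28 − (0.0592/1)(-3.146) = +4.466 V.

+4.466 V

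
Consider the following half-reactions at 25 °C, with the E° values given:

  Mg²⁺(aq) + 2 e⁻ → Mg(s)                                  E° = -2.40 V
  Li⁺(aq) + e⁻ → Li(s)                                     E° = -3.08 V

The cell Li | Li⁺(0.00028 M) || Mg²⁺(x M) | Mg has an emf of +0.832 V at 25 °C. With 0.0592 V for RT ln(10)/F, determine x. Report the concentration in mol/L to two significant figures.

Mg²⁺/Mg is the cathode, Li⁺/Li the anode: E°cell = +0.68 V, n = 2.
Overall reaction: Mg²⁺(aq) + 2 Li(s) → Mg(s) + 2 Li⁺(aq); Q = [Li⁺]^2/[Mg²⁺]^1.
From E = E° − (0.0592/n) log Q: log Q = (E° − E)·n/0.0592 = (+0.68 − (+0.832))·2/0.0592 = -5.1351.
So 1·log[Mg²⁺] = 2·log(0.00028) − log Q = -7.1057 − (-5.1351) = -1.9706; [Mg²⁺] = 10^(-1.9706) ≈ 0.011 M.

0.011 M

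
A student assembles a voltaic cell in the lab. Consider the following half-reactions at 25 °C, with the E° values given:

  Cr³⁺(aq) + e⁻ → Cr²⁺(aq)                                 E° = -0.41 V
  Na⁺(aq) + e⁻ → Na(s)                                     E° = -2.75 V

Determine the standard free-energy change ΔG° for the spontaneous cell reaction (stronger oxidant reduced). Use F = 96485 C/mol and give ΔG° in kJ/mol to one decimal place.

-225.8 kJ/mol

Cr³⁺/Cr²⁺ (E° = -0.41 V) is the cathode; Na⁺/Na (E° = -2.75 V) is the anode, so E°cell = +2.34 V.
Balancing electrons gives n = 1 (lcm of 1 and 1).
ΔG° = −nFE° = −(1)(96485)(+2.34) = -225,775 J = -225.8 kJ/mol.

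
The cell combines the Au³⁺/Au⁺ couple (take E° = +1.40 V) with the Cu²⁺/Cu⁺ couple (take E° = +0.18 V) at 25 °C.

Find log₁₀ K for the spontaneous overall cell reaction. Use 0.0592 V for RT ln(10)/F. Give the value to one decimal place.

Cathode: Au³⁺/Au⁺; anode: Cu²⁺/Cu⁺. E°cell = +1.22 V, n = 2.
log K = nE°cell / 0.0592 = (2)(+1.22) / 0.0592 = 41.2.

41.2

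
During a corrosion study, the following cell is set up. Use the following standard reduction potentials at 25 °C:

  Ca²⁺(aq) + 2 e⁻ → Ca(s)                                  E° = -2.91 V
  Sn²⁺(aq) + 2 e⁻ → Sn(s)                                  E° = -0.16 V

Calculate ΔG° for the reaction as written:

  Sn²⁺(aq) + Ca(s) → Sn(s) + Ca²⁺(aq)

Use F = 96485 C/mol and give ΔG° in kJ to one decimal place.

-530.7 kJ

As written, Sn²⁺/Sn is reduced (cathode) and Ca²⁺/Ca is oxidised (anode), so E°cell = (-0.16) − (-2.91) = +2.75 V.
Balancing electrons gives n = 2.
ΔG° = −nFE° = −(2)(96485)(+2.75) = -530,668 J = -530.7 kJ.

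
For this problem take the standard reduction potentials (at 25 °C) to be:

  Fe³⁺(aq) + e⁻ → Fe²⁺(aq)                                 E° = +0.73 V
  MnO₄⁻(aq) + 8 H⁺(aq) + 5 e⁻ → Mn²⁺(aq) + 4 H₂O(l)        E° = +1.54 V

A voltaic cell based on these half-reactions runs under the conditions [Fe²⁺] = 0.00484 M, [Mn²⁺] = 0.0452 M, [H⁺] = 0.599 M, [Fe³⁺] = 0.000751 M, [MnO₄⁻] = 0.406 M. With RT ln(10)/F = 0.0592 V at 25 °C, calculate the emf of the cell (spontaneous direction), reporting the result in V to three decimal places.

+0.848 V

MnO₄⁻/Mn²⁺ is the cathode (higher E°), Fe³⁺/Fe²⁺ the anode: E°cell = +1.54 − (+0.73) = +0.81 V, n = 5.
Overall: MnO₄⁻(aq) + 8 H⁺(aq) + 5 Fe²⁺(aq) → Mn²⁺(aq) + 4 H₂O(l) + 5 Fe³⁺(aq)
Q = [Mn²⁺]·[Fe³⁺]^5 / ([MnO₄⁻]·[H⁺]^8·[Fe²⁺]^5); log Q = -3.219.
E = E° − (0.0592/n) log Q = +0.81 − (0.0592/5)(-3.219) = +0.848 V.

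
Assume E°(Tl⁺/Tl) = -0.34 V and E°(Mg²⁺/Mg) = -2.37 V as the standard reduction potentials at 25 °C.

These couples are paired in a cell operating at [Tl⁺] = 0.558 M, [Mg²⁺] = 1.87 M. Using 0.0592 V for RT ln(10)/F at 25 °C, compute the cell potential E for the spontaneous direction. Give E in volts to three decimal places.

Tl⁺/Tl is the cathode (higher E°), Mg²⁺/Mg the anode: E°cell = -0.34 − (-2.37) = +2.03 V, n = 2.
Overall: 2 Tl⁺(aq) + Mg(s) → 2 Tl(s) + Mg²⁺(aq)
Q = [Mg²⁺] / ([Tl⁺]^2); log Q = 0.779.
E = E° − (0.0592/n) log Q = +2.03 − (0.0592/2)(0.779) = +2.007 V.

+2.007 V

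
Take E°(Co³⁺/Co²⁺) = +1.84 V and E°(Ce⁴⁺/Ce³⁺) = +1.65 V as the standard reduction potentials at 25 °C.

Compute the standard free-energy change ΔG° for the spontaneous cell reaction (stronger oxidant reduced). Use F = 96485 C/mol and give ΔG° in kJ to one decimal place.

-18.3 kJ

Co³⁺/Co²⁺ (E° = +1.84 V) is the cathode; Ce⁴⁺/Ce³⁺ (E° = +1.65 V) is the anode, so E°cell = +0.19 V.
Balancing electrons gives n = 1 (lcm of 1 and 1).
ΔG° = −nFE° = −(1)(96485)(+0.19) = -18,332 J = -18.3 kJ.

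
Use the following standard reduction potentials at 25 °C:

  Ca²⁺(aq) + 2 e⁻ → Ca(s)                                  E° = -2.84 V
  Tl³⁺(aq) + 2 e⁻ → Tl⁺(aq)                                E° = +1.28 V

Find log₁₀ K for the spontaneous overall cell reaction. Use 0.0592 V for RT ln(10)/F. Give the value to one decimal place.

Cathode: Tl³⁺/Tl⁺; anode: Ca²⁺/Ca. E°cell = +4.12 V, n = 2.
log K = nE°cell / 0.0592 = (2)(+4.12) / 0.0592 = 139.2.

139.2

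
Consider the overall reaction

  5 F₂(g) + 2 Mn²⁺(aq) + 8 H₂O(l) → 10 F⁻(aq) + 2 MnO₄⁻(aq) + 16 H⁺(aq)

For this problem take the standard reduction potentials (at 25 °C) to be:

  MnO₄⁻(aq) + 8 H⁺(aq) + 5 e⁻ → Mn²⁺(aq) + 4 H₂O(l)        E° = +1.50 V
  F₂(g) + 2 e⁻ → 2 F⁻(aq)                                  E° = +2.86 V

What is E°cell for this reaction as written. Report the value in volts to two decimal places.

The F₂/F⁻ couple has the higher reduction potential, so it is the cathode; MnO₄⁻/Mn²⁺ is oxidised at the anode.
E°cell = E°(cathode) − E°(anode) = (+2.86) − (+1.50) = +1.36 V.

+1.36 V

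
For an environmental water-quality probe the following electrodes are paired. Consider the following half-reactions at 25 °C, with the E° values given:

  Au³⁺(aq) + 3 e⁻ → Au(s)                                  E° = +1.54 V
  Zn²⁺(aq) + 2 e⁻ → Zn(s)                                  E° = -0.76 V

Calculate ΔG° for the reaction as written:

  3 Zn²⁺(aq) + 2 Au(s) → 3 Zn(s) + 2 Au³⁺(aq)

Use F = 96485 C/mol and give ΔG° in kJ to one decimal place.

+1331.5 kJ

As written, Zn²⁺/Zn is reduced (cathode) and Au³⁺/Au is oxidised (anode), so E°cell = (-0.76) − (+1.54) = -2.30 V.
Balancing electrons gives n = 6.
ΔG° = −nFE° = −(6)(96485)(-2.30) = 1,331,493 J = +1331.5 kJ.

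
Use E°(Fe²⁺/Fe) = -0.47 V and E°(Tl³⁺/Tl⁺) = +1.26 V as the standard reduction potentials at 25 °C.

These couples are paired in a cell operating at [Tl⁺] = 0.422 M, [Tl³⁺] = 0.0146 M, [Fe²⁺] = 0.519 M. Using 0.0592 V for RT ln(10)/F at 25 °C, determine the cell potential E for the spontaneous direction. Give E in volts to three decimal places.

Tl³⁺/Tl⁺ is the cathode (higher E°), Fe²⁺/Fe the anode: E°cell = +1.26 − (-0.47) = +1.73 V, n = 2.
Overall: Tl³⁺(aq) + Fe(s) → Tl⁺(aq) + Fe²⁺(aq)
Q = [Tl⁺]·[Fe²⁺] / ([Tl³⁺]); log Q = 1.176.
E = E° − (0.0592/n) log Q = +1.73 − (0.0592/2)(1.176) = +1.695 V.

+1.695 V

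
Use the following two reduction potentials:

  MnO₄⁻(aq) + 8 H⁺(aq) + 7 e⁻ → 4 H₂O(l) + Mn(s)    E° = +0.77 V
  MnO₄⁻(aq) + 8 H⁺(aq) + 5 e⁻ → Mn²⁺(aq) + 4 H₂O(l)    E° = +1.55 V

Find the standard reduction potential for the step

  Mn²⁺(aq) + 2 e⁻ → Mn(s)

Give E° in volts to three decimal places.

Sequential free energies add, so n₃E°₃ = n₁E°₁ + n₂E°₂.
With n₃ = 7, and the known step contributing 5×(+1.55) V, the unknown satisfies 2·E° = 7×(+0.77) − 5×(+1.55) = -2.360.
E° = -2.360 / 2 = -1.180 V.

-1.180 V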